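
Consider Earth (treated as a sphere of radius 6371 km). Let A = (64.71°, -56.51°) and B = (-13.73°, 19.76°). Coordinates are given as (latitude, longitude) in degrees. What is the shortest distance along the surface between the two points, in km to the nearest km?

10749 km

With latitudes φ₁ = 64.710°, φ₂ = -13.730° and longitude difference Δλ = 76.270°:
Haversine: a = sin²(Δφ/2) + cos φ₁ cos φ₂ sin²(Δλ/2) = 0.3998 + (0.4272)(0.9714)(0.3813) = 0.55805.
Central angle c = 2·arcsin(√a) = 1.68716 rad.
Distance = R·c = 6371 × 1.6872 ≈ 10749 km.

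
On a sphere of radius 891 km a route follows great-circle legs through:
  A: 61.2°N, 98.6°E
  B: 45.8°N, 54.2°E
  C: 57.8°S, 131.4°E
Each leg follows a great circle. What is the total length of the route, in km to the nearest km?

2354 km

Leg A→B: central angle 0.5192 rad, distance 462.6 km.
Leg B→C: central angle 2.1227 rad, distance 1891.4 km.
Total: 462.6 + 1891.4 ≈ 2354 km.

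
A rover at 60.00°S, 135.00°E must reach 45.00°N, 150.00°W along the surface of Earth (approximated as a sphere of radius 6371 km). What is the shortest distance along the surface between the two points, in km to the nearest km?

13498 km

With latitudes φ₁ = -60.000°, φ₂ = 45.000° and longitude difference Δλ = 75.000°:
cos c = sin φ₁ sin φ₂ + cos φ₁ cos φ₂ cos Δλ = (-0.8660)(0.7071) + (0.5000)(0.7071)(0.2588) = -0.52087,
so c = arccos(-0.52087) = 2.11866 rad.
Distance = R·c = 6371 × 2.1187 ≈ 13498 km.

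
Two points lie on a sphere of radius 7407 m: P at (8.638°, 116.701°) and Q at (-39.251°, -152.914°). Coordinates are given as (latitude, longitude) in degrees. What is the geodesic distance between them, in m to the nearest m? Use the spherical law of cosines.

12378 m

Let φ₁ = 0.1508 rad, φ₂ = -0.6851 rad, and Δλ = 1.5775 rad.
cos c = sin φ₁ sin φ₂ + cos φ₁ cos φ₂ cos Δλ = (0.1502)(-0.6327) + (0.9887)(0.7744)(-0.0067) = -0.10017,
so c = arccos(-0.10017) = 1.67114 rad.
Distance = R·c = 7407 × 1.6711 ≈ 12378 m.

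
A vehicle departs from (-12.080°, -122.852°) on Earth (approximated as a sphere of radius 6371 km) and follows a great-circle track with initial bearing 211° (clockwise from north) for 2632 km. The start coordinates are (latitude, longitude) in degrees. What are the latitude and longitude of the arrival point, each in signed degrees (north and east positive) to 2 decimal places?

-31.88°, -136.95°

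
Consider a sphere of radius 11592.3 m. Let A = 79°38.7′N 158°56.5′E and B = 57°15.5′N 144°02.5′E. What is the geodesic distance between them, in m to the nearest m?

4628 m

In radians: φ₁ = 1.3901, φ₂ = 0.9993, Δλ = -14.900° = -0.2601 rad.
cos c = sin φ₁ sin φ₂ + cos φ₁ cos φ₂ cos Δλ = (0.9837)(0.8411) + (0.1797)(0.5409)(0.9664) = 0.92137,
so c = arccos(0.92137) = 0.39922 rad.
Distance = R·c = 11592.3 × 0.3992 ≈ 4628 m.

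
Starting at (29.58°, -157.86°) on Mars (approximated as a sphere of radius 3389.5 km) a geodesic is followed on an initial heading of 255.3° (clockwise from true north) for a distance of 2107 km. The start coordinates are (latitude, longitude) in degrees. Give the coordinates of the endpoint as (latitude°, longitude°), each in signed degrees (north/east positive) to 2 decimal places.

15.83°, 166.30°

Angular distance δ = d/R = 2107/3389.5 = 0.62163 rad; initial bearing θ = 4.4558 rad.
sin φ₂ = sin φ₁ cos δ + cos φ₁ sin δ cos θ = (0.4936)(0.8129) + (0.8697)(0.5824)(-0.2538) = 0.2728, so φ₂ = 15.83°.
Δλ = atan2(sin θ sin δ cos φ₁, cos δ − sin φ₁ sin φ₂) = atan2(-0.4899, 0.6783) = -35.838°.
λ₂ = -157.860° − 35.838° = -193.70° → 166.30° after wrapping to (−180°, 180°].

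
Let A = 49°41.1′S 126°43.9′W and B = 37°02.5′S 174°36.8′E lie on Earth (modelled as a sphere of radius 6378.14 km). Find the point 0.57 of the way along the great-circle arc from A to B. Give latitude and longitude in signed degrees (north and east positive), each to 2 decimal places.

-46.20°, -163.57°

Central angle δ = 0.7554 rad. Interpolating on the sphere with fraction f = 0.57:
P = [sin((1−f)δ)·A + sin(fδ)·B] / sin δ = 0.4655·A + 0.6088·B in Cartesian coordinates,
giving P = (-0.6639, -0.1958, -0.7217), i.e. latitude -46.20°, longitude -163.57°.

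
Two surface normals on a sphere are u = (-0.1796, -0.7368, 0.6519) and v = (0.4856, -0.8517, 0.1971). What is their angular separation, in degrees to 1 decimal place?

48.0°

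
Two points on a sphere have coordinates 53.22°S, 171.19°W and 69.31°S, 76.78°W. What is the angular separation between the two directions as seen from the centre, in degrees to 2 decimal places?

42.86°

Let φ₁ = -0.9289 rad, φ₂ = -1.2097 rad, and Δλ = 1.6478 rad.
Haversine: a = sin²(Δφ/2) + cos φ₁ cos φ₂ sin²(Δλ/2) = 0.0196 + (0.5987)(0.3533)(0.5384) = 0.13349.
Central angle c = 2·arcsin(√a) = 0.74805 rad.
So the angular separation is 42.86°.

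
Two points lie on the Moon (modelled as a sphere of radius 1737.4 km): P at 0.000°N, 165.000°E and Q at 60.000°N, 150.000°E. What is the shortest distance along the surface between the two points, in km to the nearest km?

Let φ₁ = 0.0000 rad, φ₂ = 1.0472 rad, and Δλ = -0.2618 rad.
cos c = sin φ₁ sin φ₂ + cos φ₁ cos φ₂ cos Δλ = (0.0000)(0.8660) + (1.0000)(0.5000)(0.9659) = 0.48296,
so c = arccos(0.48296) = 1.06676 rad.
Distance = R·c = 1737.4 × 1.0668 ≈ 1853 km.

1853 km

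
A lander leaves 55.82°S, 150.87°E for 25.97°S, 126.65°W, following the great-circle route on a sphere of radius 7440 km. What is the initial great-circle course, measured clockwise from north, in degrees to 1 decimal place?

With φ₁ = -0.9742, φ₂ = -0.4533, Δλ = 1.4395 rad, the forward-azimuth formula gives
θ = atan2( sin Δλ cos φ₂ , cos φ₁ sin φ₂ − sin φ₁ cos φ₂ cos Δλ ) = atan2(0.8913, -0.1487) = 99.47°.
So the initial bearing is 99.5°.

99.5°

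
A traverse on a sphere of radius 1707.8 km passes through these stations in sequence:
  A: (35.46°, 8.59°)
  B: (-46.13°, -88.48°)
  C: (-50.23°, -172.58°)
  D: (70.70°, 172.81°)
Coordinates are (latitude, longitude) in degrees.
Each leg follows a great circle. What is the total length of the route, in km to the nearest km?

8755 km

Leg A→B: central angle 2.0803 rad, distance 3552.7 km.
Leg B→C: central angle 0.9277 rad, distance 1584.3 km.
Leg C→D: central angle 2.1186 rad, distance 3618.2 km.
Total: 3552.7 + 1584.3 + 3618.2 ≈ 8755 km.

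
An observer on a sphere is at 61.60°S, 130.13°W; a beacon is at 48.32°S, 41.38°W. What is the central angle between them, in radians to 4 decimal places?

0.8448 rad

In radians: φ₁ = -1.0751, φ₂ = -0.8433, Δλ = 88.750° = 1.5490 rad.
cos c = sin φ₁ sin φ₂ + cos φ₁ cos φ₂ cos Δλ = (-0.8796)(-0.7469) + (0.4756)(0.6650)(0.0218) = 0.66388,
so c = arccos(0.66388) = 0.84480 rad.
So the angular separation is 0.8448 rad.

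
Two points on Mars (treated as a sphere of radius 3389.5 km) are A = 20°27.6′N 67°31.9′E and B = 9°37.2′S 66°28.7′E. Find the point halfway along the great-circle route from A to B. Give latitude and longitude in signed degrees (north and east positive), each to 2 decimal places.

5.42°, 66.99°

Central angle δ = 0.5253 rad. Interpolating on the sphere with fraction f = 0.5:
P = [sin((1−f)δ)·A + sin(fδ)·B] / sin δ = 0.5178·A + 0.5178·B in Cartesian coordinates,
giving P = (0.3891, 0.9163, 0.0945), i.e. latitude 5.42°, longitude 66.99°.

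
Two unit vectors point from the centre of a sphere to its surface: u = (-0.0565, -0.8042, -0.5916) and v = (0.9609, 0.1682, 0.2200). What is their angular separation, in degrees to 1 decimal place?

108.6°

u·v = -0.3197; |u| = 1.0000, |v| = 1.0000.
cos θ = (u·v)/(|u||v|) = -0.3197, so θ = 108.6°.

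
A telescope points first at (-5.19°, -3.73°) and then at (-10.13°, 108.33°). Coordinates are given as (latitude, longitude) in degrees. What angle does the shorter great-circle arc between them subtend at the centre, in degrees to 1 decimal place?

110.6°

In radians: φ₁ = -0.0906, φ₂ = -0.1768, Δλ = 112.060° = 1.9558 rad.
cos c = sin φ₁ sin φ₂ + cos φ₁ cos φ₂ cos Δλ = (-0.0905)(-0.1759) + (0.9959)(0.9844)(-0.3756) = -0.35230,
so c = arccos(-0.35230) = 1.93082 rad.
So the angular separation is 110.6°.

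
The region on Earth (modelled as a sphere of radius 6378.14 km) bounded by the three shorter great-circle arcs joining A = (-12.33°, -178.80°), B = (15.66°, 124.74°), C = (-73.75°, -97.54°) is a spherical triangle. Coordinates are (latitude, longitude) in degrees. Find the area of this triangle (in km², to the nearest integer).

Side lengths (central angles): a = 2.0471, b = 1.3217, c = 1.0904 rad; semiperimeter s = 2.2296.
By l'Huilier's theorem, tan(E/4) = √[tan(s/2) tan((s−a)/2) tan((s−b)/2) tan((s−c)/2)], giving spherical excess E = 0.9477 rad.
Area = E·R² = 0.9477 × (6378.14)² ≈ 38552127 km².

38552127 km²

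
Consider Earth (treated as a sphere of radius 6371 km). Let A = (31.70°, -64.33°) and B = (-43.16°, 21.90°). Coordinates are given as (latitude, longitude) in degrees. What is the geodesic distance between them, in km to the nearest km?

12074 km

In radians: φ₁ = 0.5533, φ₂ = -0.7533, Δλ = 86.230° = 1.5050 rad.
Haversine: a = sin²(Δφ/2) + cos φ₁ cos φ₂ sin²(Δλ/2) = 0.3694 + (0.8508)(0.7294)(0.4671) = 0.65932.
Central angle c = 2·arcsin(√a) = 1.89509 rad.
Distance = R·c = 6371 × 1.8951 ≈ 12074 km.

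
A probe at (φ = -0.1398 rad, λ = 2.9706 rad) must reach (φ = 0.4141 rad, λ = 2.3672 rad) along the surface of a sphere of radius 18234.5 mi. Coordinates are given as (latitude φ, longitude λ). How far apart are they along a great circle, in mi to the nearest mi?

14747 mi

With latitudes φ₁ = -8.010°, φ₂ = 23.726° and longitude difference Δλ = -34.572°:
Haversine: a = sin²(Δφ/2) + cos φ₁ cos φ₂ sin²(Δλ/2) = 0.0748 + (0.9902)(0.9155)(0.0883) = 0.15480.
Central angle c = 2·arcsin(√a) = 0.80876 rad.
Distance = R·c = 18234.5 × 0.8088 ≈ 14747 mi.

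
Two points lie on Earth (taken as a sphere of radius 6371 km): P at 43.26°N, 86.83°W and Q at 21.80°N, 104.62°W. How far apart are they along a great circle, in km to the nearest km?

Let φ₁ = 0.7550 rad, φ₂ = 0.3805 rad, and Δλ = -0.3105 rad.
cos c = sin φ₁ sin φ₂ + cos φ₁ cos φ₂ cos Δλ = (0.6853)(0.3714) + (0.7283)(0.9285)(0.9522) = 0.89834,
so c = arccos(0.89834) = 0.45482 rad.
Distance = R·c = 6371 × 0.4548 ≈ 2898 km.

2898 km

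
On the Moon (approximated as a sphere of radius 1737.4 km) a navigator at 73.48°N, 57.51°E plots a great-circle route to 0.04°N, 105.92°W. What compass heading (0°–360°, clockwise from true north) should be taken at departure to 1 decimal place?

342.8°

Δλ = -163.430° = -2.8524 rad.
y = sin Δλ · cos φ₂ = (-0.2852)(1.0000) = -0.2852
x = cos φ₁ sin φ₂ − sin φ₁ cos φ₂ cos Δλ = (0.2844)(0.0007) − (0.9587)(1.0000)(-0.9585) = 0.9191
θ = atan2(y, x) = -17.24°; adding 360° gives 342.8°.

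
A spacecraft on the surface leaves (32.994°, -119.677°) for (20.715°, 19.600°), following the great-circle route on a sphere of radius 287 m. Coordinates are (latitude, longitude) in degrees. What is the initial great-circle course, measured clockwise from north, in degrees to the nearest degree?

42°

Δλ = 139.277° = 2.4308 rad.
y = sin Δλ · cos φ₂ = (0.6524)(0.9354) = 0.6102
x = cos φ₁ sin φ₂ − sin φ₁ cos φ₂ cos Δλ = (0.8387)(0.3537) − (0.5446)(0.9354)(-0.7579) = 0.6827
θ = atan2(y, x) = 41.79°, so the bearing is 42°.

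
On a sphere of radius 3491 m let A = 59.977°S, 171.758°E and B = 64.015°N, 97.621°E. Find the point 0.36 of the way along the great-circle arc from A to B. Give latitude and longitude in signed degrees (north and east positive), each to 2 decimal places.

The central angle between A and B is δ = 2.3723 rad.
With f = 0.36, the slerp weights are sin((1−f)δ)/sin δ = 1.4355 and sin(fδ)/sin δ = 1.0838.
Weighted sum of the unit vectors: (1.4355)·(-0.4952,0.0717,-0.8658) + (1.0838)·(-0.0581,0.4343,0.8989) = (-0.7738, 0.5736, -0.2687).
Converting back: φ = atan2(z, √(x²+y²)) = -15.59°, λ = atan2(y, x) = 143.45°.

-15.59°, 143.45°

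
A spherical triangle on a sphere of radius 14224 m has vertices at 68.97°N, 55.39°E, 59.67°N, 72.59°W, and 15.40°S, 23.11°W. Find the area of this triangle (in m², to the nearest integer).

Side lengths (central angles): a = 1.4836, b = 1.7507, c = 0.8036 rad; semiperimeter s = 2.0189.
By l'Huilier's theorem, tan(E/4) = √[tan(s/2) tan((s−a)/2) tan((s−b)/2) tan((s−c)/2)], giving spherical excess E = 0.7985 rad.
Area = E·R² = 0.7985 × (14224)² ≈ 161545274 m².

161545274 m²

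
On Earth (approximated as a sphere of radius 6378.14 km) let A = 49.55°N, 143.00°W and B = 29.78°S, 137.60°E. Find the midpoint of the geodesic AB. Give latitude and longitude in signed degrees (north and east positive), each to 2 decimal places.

12.67°, 170.46°

Central angle δ = 1.8487 rad. Interpolating on the sphere with fraction f = 0.5:
P = [sin((1−f)δ)·A + sin(fδ)·B] / sin δ = 0.8301·A + 0.8301·B in Cartesian coordinates,
giving P = (-0.9621, 0.1617, 0.2194), i.e. latitude 12.67°, longitude 170.46°.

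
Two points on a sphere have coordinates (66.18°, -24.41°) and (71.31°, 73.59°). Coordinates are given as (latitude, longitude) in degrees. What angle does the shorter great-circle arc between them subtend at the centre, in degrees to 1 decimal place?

In radians: φ₁ = 1.1551, φ₂ = 1.2446, Δλ = 98.000° = 1.7104 rad.
Haversine: a = sin²(Δφ/2) + cos φ₁ cos φ₂ sin²(Δλ/2) = 0.0020 + (0.4039)(0.3204)(0.5696) = 0.07572.
Central angle c = 2·arcsin(√a) = 0.55753 rad.
So the angular separation is 31.9°.

31.9°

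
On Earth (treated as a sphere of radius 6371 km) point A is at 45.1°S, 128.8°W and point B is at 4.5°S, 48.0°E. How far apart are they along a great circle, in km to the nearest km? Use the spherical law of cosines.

Let φ₁ = -0.7871 rad, φ₂ = -0.0785 rad, and Δλ = 3.0857 rad.
cos c = sin φ₁ sin φ₂ + cos φ₁ cos φ₂ cos Δλ = (-0.7083)(-0.0785) + (0.7059)(0.9969)(-0.9984) = -0.64702,
so c = arccos(-0.64702) = 2.27447 rad.
Distance = R·c = 6371 × 2.2745 ≈ 14491 km.

14491 km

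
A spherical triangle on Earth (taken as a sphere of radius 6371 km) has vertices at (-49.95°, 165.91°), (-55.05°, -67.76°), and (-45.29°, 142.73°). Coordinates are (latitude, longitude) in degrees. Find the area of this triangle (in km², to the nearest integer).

6239143 km²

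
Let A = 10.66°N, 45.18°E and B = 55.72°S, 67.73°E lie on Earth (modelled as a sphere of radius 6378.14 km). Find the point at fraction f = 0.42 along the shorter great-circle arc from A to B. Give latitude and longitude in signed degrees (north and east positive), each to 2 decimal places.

-17.54°, 51.93°

The central angle between A and B is δ = 1.2043 rad.
With f = 0.42, the slerp weights are sin((1−f)δ)/sin δ = 0.6888 and sin(fδ)/sin δ = 0.5190.
Weighted sum of the unit vectors: (0.6888)·(0.6927,0.6971,0.1850) + (0.5190)·(0.2135,0.5212,-0.8263) = (0.5879, 0.7507, -0.3014).
Converting back: φ = atan2(z, √(x²+y²)) = -17.54°, λ = atan2(y, x) = 51.93°.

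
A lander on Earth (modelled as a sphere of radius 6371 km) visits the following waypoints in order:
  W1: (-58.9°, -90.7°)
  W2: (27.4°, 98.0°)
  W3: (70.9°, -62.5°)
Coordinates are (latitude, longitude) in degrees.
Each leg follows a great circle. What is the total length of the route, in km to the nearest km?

25426 km

Leg W1→W2: central angle 2.5818 rad, distance 16448.6 km.
Leg W2→W3: central angle 1.4091 rad, distance 8977.2 km.
Total: 16448.6 + 8977.2 ≈ 25426 km.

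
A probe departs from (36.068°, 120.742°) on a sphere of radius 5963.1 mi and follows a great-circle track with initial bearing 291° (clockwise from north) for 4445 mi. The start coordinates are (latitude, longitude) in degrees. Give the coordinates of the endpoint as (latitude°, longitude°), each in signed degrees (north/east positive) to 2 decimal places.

38.98°, 66.19°

Angular distance δ = d/R = 4445/5963.1 = 0.74542 rad; initial bearing θ = 5.0789 rad.
sin φ₂ = sin φ₁ cos δ + cos φ₁ sin δ cos θ = (0.5887)(0.7348) + (0.8083)(0.6783)(0.3584) = 0.6291, so φ₂ = 38.98°.
Δλ = atan2(sin θ sin δ cos φ₁, cos δ − sin φ₁ sin φ₂) = atan2(-0.5118, 0.3644) = -54.550°.
λ₂ = 120.742° − 54.550° = 66.19°.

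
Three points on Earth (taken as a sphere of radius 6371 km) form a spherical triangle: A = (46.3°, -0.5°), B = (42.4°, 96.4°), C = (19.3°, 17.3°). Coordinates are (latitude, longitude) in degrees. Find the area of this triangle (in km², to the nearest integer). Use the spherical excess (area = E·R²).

14054309 km²

Side lengths (central angles): a = 1.2082, b = 0.5359, c = 1.1305 rad; semiperimeter s = 1.4373.
By l'Huilier's theorem, tan(E/4) = √[tan(s/2) tan((s−a)/2) tan((s−b)/2) tan((s−c)/2)], giving spherical excess E = 0.3463 rad.
Area = E·R² = 0.3463 × (6371)² ≈ 14054309 km².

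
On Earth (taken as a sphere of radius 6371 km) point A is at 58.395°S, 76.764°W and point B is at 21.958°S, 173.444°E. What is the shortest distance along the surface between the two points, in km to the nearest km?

In radians: φ₁ = -1.0192, φ₂ = -0.3832, Δλ = -109.792° = -1.9162 rad.
cos c = sin φ₁ sin φ₂ + cos φ₁ cos φ₂ cos Δλ = (-0.8517)(-0.3739) + (0.5241)(0.9275)(-0.3386) = 0.15389,
so c = arccos(0.15389) = 1.41629 rad.
Distance = R·c = 6371 × 1.4163 ≈ 9023 km.

9023 km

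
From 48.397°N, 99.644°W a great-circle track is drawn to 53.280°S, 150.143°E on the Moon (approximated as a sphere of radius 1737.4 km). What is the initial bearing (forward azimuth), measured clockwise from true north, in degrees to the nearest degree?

Δλ = -110.213° = -1.9236 rad.
y = sin Δλ · cos φ₂ = (-0.9384)(0.5979) = -0.5611
x = cos φ₁ sin φ₂ − sin φ₁ cos φ₂ cos Δλ = (0.6640)(-0.8016) − (0.7478)(0.5979)(-0.3455) = -0.3777
θ = atan2(y, x) = -123.95°; adding 360° gives 236°.

236°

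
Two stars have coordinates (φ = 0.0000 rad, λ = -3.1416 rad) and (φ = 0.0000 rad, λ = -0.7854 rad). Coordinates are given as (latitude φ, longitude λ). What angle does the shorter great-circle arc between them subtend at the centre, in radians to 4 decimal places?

2.3562 rad

Let φ₁ = 0.0000 rad, φ₂ = 0.0000 rad, and Δλ = 2.3562 rad.
cos c = sin φ₁ sin φ₂ + cos φ₁ cos φ₂ cos Δλ = (0.0000)(0.0000) + (1.0000)(1.0000)(-0.7071) = -0.70711,
so c = arccos(-0.70711) = 2.35620 rad.
So the angular separation is 2.3562 rad.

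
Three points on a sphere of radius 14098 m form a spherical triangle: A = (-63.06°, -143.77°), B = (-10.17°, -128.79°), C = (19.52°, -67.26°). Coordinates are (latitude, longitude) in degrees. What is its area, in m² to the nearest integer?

Side lengths (central angles): a = 1.1775, b = 1.7704, c = 0.9420 rad; semiperimeter s = 1.9449.
By l'Huilier's theorem, tan(E/4) = √[tan(s/2) tan((s−a)/2) tan((s−b)/2) tan((s−c)/2)], giving spherical excess E = 0.6679 rad.
Area = E·R² = 0.6679 × (14098)² ≈ 132747546 m².

132747546 m²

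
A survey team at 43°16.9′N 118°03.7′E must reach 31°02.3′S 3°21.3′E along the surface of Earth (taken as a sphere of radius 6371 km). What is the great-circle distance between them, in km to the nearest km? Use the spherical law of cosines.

In radians: φ₁ = 0.7554, φ₂ = -0.5417, Δλ = -114.707° = -2.0020 rad.
cos c = sin φ₁ sin φ₂ + cos φ₁ cos φ₂ cos Δλ = (0.6856)(-0.5156) + (0.7280)(0.8568)(-0.4180) = -0.61421,
so c = arccos(-0.61421) = 2.23218 rad.
Distance = R·c = 6371 × 2.2322 ≈ 14221 km.

14221 km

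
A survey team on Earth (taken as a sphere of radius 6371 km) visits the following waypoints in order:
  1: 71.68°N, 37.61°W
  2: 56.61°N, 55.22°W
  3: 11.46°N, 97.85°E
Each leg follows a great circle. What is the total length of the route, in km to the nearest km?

Leg 1→2: central angle 0.2926 rad, distance 1864.0 km.
Leg 2→3: central angle 1.8912 rad, distance 12049.1 km.
Total: 1864.0 + 12049.1 ≈ 13913 km.

13913 km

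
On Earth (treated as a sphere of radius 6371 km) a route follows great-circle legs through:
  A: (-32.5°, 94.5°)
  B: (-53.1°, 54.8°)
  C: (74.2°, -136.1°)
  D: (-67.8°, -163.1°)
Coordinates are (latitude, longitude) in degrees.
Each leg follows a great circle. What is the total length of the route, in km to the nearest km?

Leg A→B: central angle 0.6106 rad, distance 3890.3 km.
Leg B→C: central angle 2.7652 rad, distance 17617.2 km.
Leg C→D: central angle 2.4968 rad, distance 15907.1 km.
Total: 3890.3 + 17617.2 + 15907.1 ≈ 37415 km.

37415 km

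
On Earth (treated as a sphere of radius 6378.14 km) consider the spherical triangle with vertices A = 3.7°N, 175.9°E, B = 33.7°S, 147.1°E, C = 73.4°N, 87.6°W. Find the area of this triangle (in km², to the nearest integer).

16295441 km²

Side lengths (central angles): a = 2.3037, b = 1.5412, c = 0.8069 rad; semiperimeter s = 2.3259.
By l'Huilier's theorem, tan(E/4) = √[tan(s/2) tan((s−a)/2) tan((s−b)/2) tan((s−c)/2)], giving spherical excess E = 0.4006 rad.
Area = E·R² = 0.4006 × (6378.14)² ≈ 16295441 km².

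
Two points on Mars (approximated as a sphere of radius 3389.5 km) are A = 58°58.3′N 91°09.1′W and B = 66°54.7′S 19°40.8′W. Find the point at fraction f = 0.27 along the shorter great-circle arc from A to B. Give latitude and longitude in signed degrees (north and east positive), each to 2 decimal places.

25.20°, -70.23°

The central angle between A and B is δ = 2.3804 rad.
With f = 0.27, the slerp weights are sin((1−f)δ)/sin δ = 1.4296 and sin(fδ)/sin δ = 0.8690.
Weighted sum of the unit vectors: (1.4296)·(-0.0104,-0.5154,0.8569) + (0.8690)·(0.3692,-0.1321,-0.9199) = (0.3060, -0.8515, 0.4257).
Converting back: φ = atan2(z, √(x²+y²)) = 25.20°, λ = atan2(y, x) = -70.23°.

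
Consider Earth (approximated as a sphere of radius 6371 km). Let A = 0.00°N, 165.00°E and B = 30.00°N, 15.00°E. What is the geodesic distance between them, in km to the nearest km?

With latitudes φ₁ = 0.000°, φ₂ = 30.000° and longitude difference Δλ = -150.000°:
Haversine: a = sin²(Δφ/2) + cos φ₁ cos φ₂ sin²(Δλ/2) = 0.0670 + (1.0000)(0.8660)(0.9330) = 0.87500.
Central angle c = 2·arcsin(√a) = 2.41886 rad.
Distance = R·c = 6371 × 2.4189 ≈ 15411 km.

15411 km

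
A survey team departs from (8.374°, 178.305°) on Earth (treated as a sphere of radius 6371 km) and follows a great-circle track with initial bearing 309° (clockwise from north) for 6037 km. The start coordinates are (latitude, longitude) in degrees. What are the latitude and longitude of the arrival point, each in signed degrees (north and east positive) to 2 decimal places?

Angular distance δ = d/R = 6037/6371 = 0.94757 rad; initial bearing θ = 5.3931 rad.
sin φ₂ = sin φ₁ cos δ + cos φ₁ sin δ cos θ = (0.1456)(0.5837) + (0.9893)(0.8120)(0.6293) = 0.5906, so φ₂ = 36.20°.
Δλ = atan2(sin θ sin δ cos φ₁, cos δ − sin φ₁ sin φ₂) = atan2(-0.6243, 0.4976) = -51.441°.
λ₂ = 178.305° − 51.441° = 126.86°.

36.20°, 126.86°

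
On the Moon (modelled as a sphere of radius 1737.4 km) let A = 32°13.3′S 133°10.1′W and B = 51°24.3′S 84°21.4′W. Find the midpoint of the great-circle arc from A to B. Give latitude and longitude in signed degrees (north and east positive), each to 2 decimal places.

The central angle between A and B is δ = 0.7009 rad.
With f = 0.5, the slerp weights are sin((1−f)δ)/sin δ = 0.5324 and sin(fδ)/sin δ = 0.5324.
Weighted sum of the unit vectors: (0.5324)·(-0.5788,-0.6170,-0.5332) + (0.5324)·(0.0613,-0.6208,-0.7816) = (-0.2755, -0.6590, -0.6999).
Converting back: φ = atan2(z, √(x²+y²)) = -44.42°, λ = atan2(y, x) = -112.69°.

-44.42°, -112.69°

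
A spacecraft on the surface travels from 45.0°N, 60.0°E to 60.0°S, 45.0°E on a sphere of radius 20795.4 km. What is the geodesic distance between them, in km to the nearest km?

With latitudes φ₁ = 45.000°, φ₂ = -60.000° and longitude difference Δλ = -15.000°:
cos c = sin φ₁ sin φ₂ + cos φ₁ cos φ₂ cos Δλ = (0.7071)(-0.8660) + (0.7071)(0.5000)(0.9659) = -0.27087,
so c = arccos(-0.27087) = 1.84509 rad.
Distance = R·c = 20795.4 × 1.8451 ≈ 38369 km.

38369 km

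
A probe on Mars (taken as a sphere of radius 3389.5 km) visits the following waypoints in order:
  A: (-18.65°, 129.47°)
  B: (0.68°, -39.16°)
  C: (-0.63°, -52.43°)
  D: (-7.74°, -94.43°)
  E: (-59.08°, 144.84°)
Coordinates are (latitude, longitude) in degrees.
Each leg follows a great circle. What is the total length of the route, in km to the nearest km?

Leg A→B: central angle 2.7724 rad, distance 9397.1 km.
Leg B→C: central angle 0.2327 rad, distance 788.8 km.
Leg C→D: central angle 0.7410 rad, distance 2511.5 km.
Leg D→E: central angle 1.7159 rad, distance 5816.2 km.
Total: 9397.1 + 788.8 + 2511.5 + 5816.2 ≈ 18514 km.

18514 km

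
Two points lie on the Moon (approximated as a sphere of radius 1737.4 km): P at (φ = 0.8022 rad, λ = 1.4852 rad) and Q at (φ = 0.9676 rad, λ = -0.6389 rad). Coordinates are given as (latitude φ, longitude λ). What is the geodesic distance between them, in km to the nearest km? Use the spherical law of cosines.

In radians: φ₁ = 0.8022, φ₂ = 0.9676, Δλ = -121.702° = -2.1241 rad.
cos c = sin φ₁ sin φ₂ + cos φ₁ cos φ₂ cos Δλ = (0.7189)(0.8235) + (0.6951)(0.5673)(-0.5255) = 0.38480,
so c = arccos(0.38480) = 1.17580 rad.
Distance = R·c = 1737.4 × 1.1758 ≈ 2043 km.

2043 km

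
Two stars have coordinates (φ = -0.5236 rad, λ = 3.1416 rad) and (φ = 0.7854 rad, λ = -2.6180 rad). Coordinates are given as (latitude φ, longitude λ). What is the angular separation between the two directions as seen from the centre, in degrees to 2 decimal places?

79.82°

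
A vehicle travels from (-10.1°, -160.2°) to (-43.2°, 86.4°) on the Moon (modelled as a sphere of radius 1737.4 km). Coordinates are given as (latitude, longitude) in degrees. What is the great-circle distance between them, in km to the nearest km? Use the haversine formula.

3017 km

In radians: φ₁ = -0.1763, φ₂ = -0.7540, Δλ = -113.400° = -1.9792 rad.
Haversine: a = sin²(Δφ/2) + cos φ₁ cos φ₂ sin²(Δλ/2) = 0.0811 + (0.9845)(0.7290)(0.6986) = 0.58249.
Central angle c = 2·arcsin(√a) = 1.73653 rad.
Distance = R·c = 1737.4 × 1.7365 ≈ 3017 km.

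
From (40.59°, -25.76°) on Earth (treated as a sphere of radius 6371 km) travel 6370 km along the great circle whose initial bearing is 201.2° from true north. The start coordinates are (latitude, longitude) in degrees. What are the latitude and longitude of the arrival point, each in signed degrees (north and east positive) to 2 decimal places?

Angular distance δ = d/R = 6370/6371 = 0.99984 rad; initial bearing θ = 3.5116 rad.
sin φ₂ = sin φ₁ cos δ + cos φ₁ sin δ cos θ = (0.6506)(0.5404) + (0.7594)(0.8414)(-0.9323) = -0.2441, so φ₂ = -14.13°.
Δλ = atan2(sin θ sin δ cos φ₁, cos δ − sin φ₁ sin φ₂) = atan2(-0.2311, 0.6992) = -18.286°.
λ₂ = -25.760° − 18.286° = -44.05°.

-14.13°, -44.05°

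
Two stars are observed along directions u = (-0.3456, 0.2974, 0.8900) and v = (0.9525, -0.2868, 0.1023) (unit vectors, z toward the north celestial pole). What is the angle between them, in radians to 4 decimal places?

u·v = -0.3234; |u| = 1.0000, |v| = 1.0000.
cos θ = (u·v)/(|u||v|) = -0.3234, so θ = 1.9002 rad.

1.9002 rad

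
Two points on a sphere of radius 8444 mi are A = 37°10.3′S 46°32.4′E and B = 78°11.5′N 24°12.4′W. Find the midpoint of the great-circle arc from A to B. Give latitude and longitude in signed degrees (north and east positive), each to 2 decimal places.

Central angle δ = 2.1384 rad. Interpolating on the sphere with fraction f = 0.5:
P = [sin((1−f)δ)·A + sin(fδ)·B] / sin δ = 1.0399·A + 1.0399·B in Cartesian coordinates,
giving P = (0.7641, 0.5142, 0.3896), i.e. latitude 22.93°, longitude 33.94°.

22.93°, 33.94°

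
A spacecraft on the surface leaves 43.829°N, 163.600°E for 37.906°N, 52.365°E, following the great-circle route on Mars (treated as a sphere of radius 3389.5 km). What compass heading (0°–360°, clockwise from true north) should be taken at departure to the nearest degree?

311°

With φ₁ = 0.7650, φ₂ = 0.6616, Δλ = -1.9414 rad, the forward-azimuth formula gives
θ = atan2( sin Δλ cos φ₂ , cos φ₁ sin φ₂ − sin φ₁ cos φ₂ cos Δλ ) = atan2(-0.7354, 0.6411) = -48.92°.
Adding 360° brings this into [0°, 360°): 311°.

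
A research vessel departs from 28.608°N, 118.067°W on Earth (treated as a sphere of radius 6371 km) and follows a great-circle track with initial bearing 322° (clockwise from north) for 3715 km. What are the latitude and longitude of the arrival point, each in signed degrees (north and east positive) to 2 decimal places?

51.32°, -150.91°

Angular distance δ = d/R = 3715/6371 = 0.58311 rad; initial bearing θ = 5.6200 rad.
sin φ₂ = sin φ₁ cos δ + cos φ₁ sin δ cos θ = (0.4788)(0.8348) + (0.8779)(0.5506)(0.7880) = 0.7806, so φ₂ = 51.32°.
Δλ = atan2(sin θ sin δ cos φ₁, cos δ − sin φ₁ sin φ₂) = atan2(-0.2976, 0.4610) = -32.846°.
λ₂ = -118.067° − 32.846° = -150.91°.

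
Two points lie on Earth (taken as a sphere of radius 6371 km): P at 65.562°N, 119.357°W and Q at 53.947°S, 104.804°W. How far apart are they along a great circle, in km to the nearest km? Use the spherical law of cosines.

With latitudes φ₁ = 65.562°, φ₂ = -53.947° and longitude difference Δλ = 14.553°:
cos c = sin φ₁ sin φ₂ + cos φ₁ cos φ₂ cos Δλ = (0.9104)(-0.8085) + (0.4137)(0.5885)(0.9679) = -0.50037,
so c = arccos(-0.50037) = 2.09482 rad.
Distance = R·c = 6371 × 2.0948 ≈ 13346 km.

13346 km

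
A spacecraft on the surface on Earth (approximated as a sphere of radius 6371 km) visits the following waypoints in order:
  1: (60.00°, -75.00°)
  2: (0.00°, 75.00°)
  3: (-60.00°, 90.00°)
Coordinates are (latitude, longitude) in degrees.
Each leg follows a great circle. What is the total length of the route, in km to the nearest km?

Leg 1→2: central angle 2.0186 rad, distance 12860.7 km.
Leg 2→3: central angle 1.0668 rad, distance 6796.3 km.
Total: 12860.7 + 6796.3 ≈ 19657 km.

19657 km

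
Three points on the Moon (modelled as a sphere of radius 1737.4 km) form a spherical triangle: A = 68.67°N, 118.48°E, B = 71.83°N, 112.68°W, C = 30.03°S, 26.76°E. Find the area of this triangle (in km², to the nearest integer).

3420494 km²

Side lengths (central angles): a = 2.3194, b = 2.0665, c = 0.6199 rad; semiperimeter s = 2.5029.
By l'Huilier's theorem, tan(E/4) = √[tan(s/2) tan((s−a)/2) tan((s−b)/2) tan((s−c)/2)], giving spherical excess E = 1.1332 rad.
Area = E·R² = 1.1332 × (1737.4)² ≈ 3420494 km².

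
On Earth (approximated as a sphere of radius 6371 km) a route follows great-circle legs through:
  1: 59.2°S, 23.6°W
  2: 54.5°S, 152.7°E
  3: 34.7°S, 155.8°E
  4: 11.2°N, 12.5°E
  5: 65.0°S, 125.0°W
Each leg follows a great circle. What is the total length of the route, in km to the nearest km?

38272 km

Leg 1→2: central angle 1.1565 rad, distance 7367.9 km.
Leg 2→3: central angle 0.3476 rad, distance 2214.8 km.
Leg 3→4: central angle 2.4298 rad, distance 15480.3 km.
Leg 4→5: central angle 2.0734 rad, distance 13209.5 km.
Total: 7367.9 + 2214.8 + 15480.3 + 13209.5 ≈ 38272 km.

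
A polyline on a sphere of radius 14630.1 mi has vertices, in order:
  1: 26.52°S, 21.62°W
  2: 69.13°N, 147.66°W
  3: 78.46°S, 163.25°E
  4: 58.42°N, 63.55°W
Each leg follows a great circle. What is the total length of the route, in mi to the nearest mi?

Leg 1→2: central angle 2.2203 rad, distance 32482.6 mi.
Leg 2→3: central angle 2.6236 rad, distance 38384.0 mi.
Leg 3→4: central angle 2.7055 rad, distance 39581.6 mi.
Total: 32482.6 + 38384.0 + 39581.6 ≈ 110448 mi.

110448 mi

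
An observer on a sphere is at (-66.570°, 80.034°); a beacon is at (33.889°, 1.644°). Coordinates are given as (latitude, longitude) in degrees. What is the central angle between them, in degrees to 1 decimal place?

116.4°

Let φ₁ = -1.1619 rad, φ₂ = 0.5915 rad, and Δλ = -1.3682 rad.
Haversine: a = sin²(Δφ/2) + cos φ₁ cos φ₂ sin²(Δλ/2) = 0.5908 + (0.3976)(0.8301)(0.3994) = 0.72259.
Central angle c = 2·arcsin(√a) = 2.03217 rad.
So the angular separation is 116.4°.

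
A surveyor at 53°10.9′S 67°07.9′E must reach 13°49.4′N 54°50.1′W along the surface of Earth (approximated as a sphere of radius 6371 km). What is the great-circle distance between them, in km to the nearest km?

13339 km

Let φ₁ = -0.9282 rad, φ₂ = 0.2413 rad, and Δλ = -2.1287 rad.
Haversine: a = sin²(Δφ/2) + cos φ₁ cos φ₂ sin²(Δλ/2) = 0.3047 + (0.5993)(0.9710)(0.7647) = 0.74968.
Central angle c = 2·arcsin(√a) = 2.09365 rad.
Distance = R·c = 6371 × 2.0937 ≈ 13339 km.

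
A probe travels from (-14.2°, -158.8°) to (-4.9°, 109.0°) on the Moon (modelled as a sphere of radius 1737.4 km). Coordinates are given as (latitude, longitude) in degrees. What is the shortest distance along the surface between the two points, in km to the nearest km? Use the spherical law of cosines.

With latitudes φ₁ = -14.200°, φ₂ = -4.900° and longitude difference Δλ = -92.200°:
cos c = sin φ₁ sin φ₂ + cos φ₁ cos φ₂ cos Δλ = (-0.2453)(-0.0854) + (0.9694)(0.9963)(-0.0384) = -0.01613,
so c = arccos(-0.01613) = 1.58692 rad.
Distance = R·c = 1737.4 × 1.5869 ≈ 2757 km.

2757 km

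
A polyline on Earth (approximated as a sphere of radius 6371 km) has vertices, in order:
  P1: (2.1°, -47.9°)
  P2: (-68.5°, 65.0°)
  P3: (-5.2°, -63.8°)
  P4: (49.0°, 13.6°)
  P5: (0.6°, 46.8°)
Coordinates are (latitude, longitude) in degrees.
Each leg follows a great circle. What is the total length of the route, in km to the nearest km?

37849 km

Leg P1→P2: central angle 1.7483 rad, distance 11138.7 km.
Leg P2→P3: central angle 1.7157 rad, distance 10930.6 km.
Leg P3→P4: central angle 1.4966 rad, distance 9534.9 km.
Leg P4→P5: central angle 0.9802 rad, distance 6245.0 km.
Total: 11138.7 + 10930.6 + 9534.9 + 6245.0 ≈ 37849 km.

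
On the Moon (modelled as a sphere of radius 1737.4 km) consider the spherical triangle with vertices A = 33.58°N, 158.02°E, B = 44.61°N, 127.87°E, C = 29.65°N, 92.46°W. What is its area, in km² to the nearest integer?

1330305 km²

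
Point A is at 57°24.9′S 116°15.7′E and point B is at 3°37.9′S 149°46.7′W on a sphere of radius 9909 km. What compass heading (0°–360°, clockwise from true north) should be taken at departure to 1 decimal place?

Δλ = 93.960° = 1.6399 rad.
y = sin Δλ · cos φ₂ = (0.9976)(0.9980) = 0.9956
x = cos φ₁ sin φ₂ − sin φ₁ cos φ₂ cos Δλ = (0.5386)(-0.0633) − (-0.8426)(0.9980)(-0.0691) = -0.0922
θ = atan2(y, x) = 95.29°, so the bearing is 95.3°.

95.3°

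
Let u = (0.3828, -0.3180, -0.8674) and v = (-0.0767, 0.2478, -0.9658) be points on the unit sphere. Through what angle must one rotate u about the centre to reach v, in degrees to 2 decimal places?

43.15°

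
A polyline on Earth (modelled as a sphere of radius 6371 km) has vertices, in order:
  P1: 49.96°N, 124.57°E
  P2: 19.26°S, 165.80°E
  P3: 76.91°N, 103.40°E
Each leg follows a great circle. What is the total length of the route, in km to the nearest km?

Leg P1→P2: central angle 1.3651 rad, distance 8697.3 km.
Leg P2→P3: central angle 1.7949 rad, distance 11435.3 km.
Total: 8697.3 + 11435.3 ≈ 20133 km.

20133 km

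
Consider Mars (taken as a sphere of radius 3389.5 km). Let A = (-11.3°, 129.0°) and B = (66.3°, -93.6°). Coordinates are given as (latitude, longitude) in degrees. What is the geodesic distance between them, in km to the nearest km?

Let φ₁ = -0.1972 rad, φ₂ = 1.1572 rad, and Δλ = 2.3981 rad.
Haversine: a = sin²(Δφ/2) + cos φ₁ cos φ₂ sin²(Δλ/2) = 0.3926 + (0.9806)(0.4019)(0.8680) = 0.73478.
Central angle c = 2·arcsin(√a) = 2.05959 rad.
Distance = R·c = 3389.5 × 2.0596 ≈ 6981 km.

6981 km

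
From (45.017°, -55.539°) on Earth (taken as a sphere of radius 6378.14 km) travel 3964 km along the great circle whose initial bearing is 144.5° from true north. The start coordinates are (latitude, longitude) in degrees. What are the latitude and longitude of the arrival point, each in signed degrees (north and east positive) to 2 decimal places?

13.88°, -35.16°

Angular distance δ = d/R = 3964/6378.14 = 0.62150 rad; initial bearing θ = 2.5220 rad.
sin φ₂ = sin φ₁ cos δ + cos φ₁ sin δ cos θ = (0.7073)(0.8130) + (0.7069)(0.5823)(-0.8141) = 0.2400, so φ₂ = 13.88°.
Δλ = atan2(sin θ sin δ cos φ₁, cos δ − sin φ₁ sin φ₂) = atan2(0.2390, 0.6433) = 20.383°.
λ₂ = -55.539° + 20.383° = -35.16°.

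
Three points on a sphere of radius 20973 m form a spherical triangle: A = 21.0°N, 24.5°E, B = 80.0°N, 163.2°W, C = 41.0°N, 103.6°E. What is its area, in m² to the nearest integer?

276150637 m²

Side lengths (central angles): a = 0.8779, b = 1.1936, c = 1.3773 rad; semiperimeter s = 1.7244.
By l'Huilier's theorem, tan(E/4) = √[tan(s/2) tan((s−a)/2) tan((s−b)/2) tan((s−c)/2)], giving spherical excess E = 0.6278 rad.
Area = E·R² = 0.6278 × (20973)² ≈ 276150637 m².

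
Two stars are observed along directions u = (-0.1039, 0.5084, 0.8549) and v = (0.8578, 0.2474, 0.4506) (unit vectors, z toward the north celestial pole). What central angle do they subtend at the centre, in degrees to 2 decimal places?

65.05°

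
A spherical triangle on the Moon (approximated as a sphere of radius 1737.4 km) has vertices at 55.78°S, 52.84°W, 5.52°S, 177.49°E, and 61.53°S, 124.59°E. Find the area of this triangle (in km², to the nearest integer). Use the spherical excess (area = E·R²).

Side lengths (central angles): a = 1.1910, b = 1.0938, c = 1.8523 rad; semiperimeter s = 2.0685.
By l'Huilier's theorem, tan(E/4) = √[tan(s/2) tan((s−a)/2) tan((s−b)/2) tan((s−c)/2)], giving spherical excess E = 0.8397 rad.
Area = E·R² = 0.8397 × (1737.4)² ≈ 2534756 km².

2534756 km²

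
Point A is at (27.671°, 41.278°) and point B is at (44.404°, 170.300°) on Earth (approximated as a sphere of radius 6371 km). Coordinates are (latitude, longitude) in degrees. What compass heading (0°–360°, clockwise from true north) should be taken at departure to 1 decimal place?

33.8°

Δλ = 129.022° = 2.2519 rad.
y = sin Δλ · cos φ₂ = (0.7769)(0.7144) = 0.5550
x = cos φ₁ sin φ₂ − sin φ₁ cos φ₂ cos Δλ = (0.8856)(0.6997) − (0.4644)(0.7144)(-0.6296) = 0.8286
θ = atan2(y, x) = 33.82°, so the bearing is 33.8°.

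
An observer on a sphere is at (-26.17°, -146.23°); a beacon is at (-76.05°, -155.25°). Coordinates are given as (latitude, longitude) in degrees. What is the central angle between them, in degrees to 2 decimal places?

In radians: φ₁ = -0.4568, φ₂ = -1.3273, Δλ = -9.020° = -0.1574 rad.
cos c = sin φ₁ sin φ₂ + cos φ₁ cos φ₂ cos Δλ = (-0.4410)(-0.9705) + (0.8975)(0.2411)(0.9876) = 0.64171,
so c = arccos(0.64171) = 0.87406 rad.
So the angular separation is 50.08°.

50.08°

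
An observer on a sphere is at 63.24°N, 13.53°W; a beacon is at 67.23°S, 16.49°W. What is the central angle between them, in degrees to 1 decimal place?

130.5°

In radians: φ₁ = 1.1037, φ₂ = -1.1734, Δλ = -2.960° = -0.0517 rad.
Haversine: a = sin²(Δφ/2) + cos φ₁ cos φ₂ sin²(Δλ/2) = 0.8245 + (0.4503)(0.3870)(0.0007) = 0.82464.
Central angle c = 2·arcsin(√a) = 2.27744 rad.
So the angular separation is 130.5°.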